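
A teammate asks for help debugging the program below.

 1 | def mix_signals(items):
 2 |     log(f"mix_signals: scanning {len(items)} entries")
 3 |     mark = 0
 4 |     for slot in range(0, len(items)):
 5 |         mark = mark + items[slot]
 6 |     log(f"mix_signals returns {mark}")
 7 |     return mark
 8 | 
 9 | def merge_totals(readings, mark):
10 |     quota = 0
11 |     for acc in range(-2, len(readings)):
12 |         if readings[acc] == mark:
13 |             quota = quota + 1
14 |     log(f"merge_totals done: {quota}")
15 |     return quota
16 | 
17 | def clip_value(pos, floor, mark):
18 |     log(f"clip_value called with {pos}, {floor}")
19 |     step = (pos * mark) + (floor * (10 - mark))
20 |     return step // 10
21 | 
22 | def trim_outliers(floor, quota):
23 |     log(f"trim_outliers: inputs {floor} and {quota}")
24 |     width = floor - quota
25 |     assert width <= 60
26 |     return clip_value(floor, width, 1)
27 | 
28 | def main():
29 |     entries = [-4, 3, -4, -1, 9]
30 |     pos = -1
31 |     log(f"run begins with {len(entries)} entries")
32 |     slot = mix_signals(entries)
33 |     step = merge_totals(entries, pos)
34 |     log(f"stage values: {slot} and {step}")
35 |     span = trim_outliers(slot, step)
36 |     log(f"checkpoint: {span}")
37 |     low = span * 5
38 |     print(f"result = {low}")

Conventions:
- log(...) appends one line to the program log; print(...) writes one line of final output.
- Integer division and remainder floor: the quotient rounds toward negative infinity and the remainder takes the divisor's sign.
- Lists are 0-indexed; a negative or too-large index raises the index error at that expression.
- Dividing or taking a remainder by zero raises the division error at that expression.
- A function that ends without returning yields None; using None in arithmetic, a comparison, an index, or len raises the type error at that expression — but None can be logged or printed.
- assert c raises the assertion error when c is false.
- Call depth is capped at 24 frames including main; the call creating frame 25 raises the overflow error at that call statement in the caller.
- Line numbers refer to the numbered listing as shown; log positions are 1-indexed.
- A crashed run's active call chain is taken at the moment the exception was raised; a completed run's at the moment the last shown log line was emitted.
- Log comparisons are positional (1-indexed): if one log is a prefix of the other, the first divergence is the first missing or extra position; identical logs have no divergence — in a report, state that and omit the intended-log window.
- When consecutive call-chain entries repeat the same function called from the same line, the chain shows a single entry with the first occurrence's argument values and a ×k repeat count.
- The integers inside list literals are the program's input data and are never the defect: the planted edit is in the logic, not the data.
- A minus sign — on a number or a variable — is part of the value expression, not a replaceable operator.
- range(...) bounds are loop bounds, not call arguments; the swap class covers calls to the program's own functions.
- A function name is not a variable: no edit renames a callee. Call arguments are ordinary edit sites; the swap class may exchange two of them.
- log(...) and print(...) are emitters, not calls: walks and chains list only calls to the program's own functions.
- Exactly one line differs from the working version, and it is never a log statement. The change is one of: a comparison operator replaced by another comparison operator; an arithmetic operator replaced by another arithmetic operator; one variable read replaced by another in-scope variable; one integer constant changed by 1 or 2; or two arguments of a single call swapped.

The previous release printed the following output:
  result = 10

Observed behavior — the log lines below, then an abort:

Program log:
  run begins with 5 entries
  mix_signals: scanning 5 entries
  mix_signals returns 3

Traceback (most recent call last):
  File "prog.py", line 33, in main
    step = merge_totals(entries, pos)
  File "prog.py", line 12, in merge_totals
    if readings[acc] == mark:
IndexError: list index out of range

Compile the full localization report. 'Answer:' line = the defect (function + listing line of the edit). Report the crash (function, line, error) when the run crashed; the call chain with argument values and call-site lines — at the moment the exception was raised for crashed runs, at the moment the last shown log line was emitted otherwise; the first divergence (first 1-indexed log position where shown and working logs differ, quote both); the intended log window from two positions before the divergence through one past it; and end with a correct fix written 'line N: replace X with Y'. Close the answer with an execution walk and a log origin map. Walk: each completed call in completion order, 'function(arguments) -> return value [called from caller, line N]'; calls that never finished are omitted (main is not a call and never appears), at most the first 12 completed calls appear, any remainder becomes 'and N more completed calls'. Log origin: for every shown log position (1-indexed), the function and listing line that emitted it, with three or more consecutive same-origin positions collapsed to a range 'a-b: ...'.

Answer: the defect is in merge_totals at line 11.
Key observation: After 3 matching log lines the faulty run goes silent, while the working version continues with 'merge_totals done: 1'.
Crash: merge_totals, line 12, IndexError.
Call chain: main -> merge_totals([-4, 3, -4, -1, 9], -1) (called at line 33).
First divergence: position 4; the shown log stops at 3 lines while the working version next logs 'merge_totals done: 1'.
Intended log window:
  2: mix_signals: scanning 5 entries
  3: mix_signals returns 3
  4: merge_totals done: 1
  5: stage values: 3 and 1
Execution walk:
  mix_signals([-4, 3, -4, -1, 9]) -> 3  [called from main, line 32]
Log line origins:
  1: logged in main at line 31
  2: logged in mix_signals at line 2
  3: logged in mix_signals at line 6
A correct fix: line 11: replace `-2` with `0`.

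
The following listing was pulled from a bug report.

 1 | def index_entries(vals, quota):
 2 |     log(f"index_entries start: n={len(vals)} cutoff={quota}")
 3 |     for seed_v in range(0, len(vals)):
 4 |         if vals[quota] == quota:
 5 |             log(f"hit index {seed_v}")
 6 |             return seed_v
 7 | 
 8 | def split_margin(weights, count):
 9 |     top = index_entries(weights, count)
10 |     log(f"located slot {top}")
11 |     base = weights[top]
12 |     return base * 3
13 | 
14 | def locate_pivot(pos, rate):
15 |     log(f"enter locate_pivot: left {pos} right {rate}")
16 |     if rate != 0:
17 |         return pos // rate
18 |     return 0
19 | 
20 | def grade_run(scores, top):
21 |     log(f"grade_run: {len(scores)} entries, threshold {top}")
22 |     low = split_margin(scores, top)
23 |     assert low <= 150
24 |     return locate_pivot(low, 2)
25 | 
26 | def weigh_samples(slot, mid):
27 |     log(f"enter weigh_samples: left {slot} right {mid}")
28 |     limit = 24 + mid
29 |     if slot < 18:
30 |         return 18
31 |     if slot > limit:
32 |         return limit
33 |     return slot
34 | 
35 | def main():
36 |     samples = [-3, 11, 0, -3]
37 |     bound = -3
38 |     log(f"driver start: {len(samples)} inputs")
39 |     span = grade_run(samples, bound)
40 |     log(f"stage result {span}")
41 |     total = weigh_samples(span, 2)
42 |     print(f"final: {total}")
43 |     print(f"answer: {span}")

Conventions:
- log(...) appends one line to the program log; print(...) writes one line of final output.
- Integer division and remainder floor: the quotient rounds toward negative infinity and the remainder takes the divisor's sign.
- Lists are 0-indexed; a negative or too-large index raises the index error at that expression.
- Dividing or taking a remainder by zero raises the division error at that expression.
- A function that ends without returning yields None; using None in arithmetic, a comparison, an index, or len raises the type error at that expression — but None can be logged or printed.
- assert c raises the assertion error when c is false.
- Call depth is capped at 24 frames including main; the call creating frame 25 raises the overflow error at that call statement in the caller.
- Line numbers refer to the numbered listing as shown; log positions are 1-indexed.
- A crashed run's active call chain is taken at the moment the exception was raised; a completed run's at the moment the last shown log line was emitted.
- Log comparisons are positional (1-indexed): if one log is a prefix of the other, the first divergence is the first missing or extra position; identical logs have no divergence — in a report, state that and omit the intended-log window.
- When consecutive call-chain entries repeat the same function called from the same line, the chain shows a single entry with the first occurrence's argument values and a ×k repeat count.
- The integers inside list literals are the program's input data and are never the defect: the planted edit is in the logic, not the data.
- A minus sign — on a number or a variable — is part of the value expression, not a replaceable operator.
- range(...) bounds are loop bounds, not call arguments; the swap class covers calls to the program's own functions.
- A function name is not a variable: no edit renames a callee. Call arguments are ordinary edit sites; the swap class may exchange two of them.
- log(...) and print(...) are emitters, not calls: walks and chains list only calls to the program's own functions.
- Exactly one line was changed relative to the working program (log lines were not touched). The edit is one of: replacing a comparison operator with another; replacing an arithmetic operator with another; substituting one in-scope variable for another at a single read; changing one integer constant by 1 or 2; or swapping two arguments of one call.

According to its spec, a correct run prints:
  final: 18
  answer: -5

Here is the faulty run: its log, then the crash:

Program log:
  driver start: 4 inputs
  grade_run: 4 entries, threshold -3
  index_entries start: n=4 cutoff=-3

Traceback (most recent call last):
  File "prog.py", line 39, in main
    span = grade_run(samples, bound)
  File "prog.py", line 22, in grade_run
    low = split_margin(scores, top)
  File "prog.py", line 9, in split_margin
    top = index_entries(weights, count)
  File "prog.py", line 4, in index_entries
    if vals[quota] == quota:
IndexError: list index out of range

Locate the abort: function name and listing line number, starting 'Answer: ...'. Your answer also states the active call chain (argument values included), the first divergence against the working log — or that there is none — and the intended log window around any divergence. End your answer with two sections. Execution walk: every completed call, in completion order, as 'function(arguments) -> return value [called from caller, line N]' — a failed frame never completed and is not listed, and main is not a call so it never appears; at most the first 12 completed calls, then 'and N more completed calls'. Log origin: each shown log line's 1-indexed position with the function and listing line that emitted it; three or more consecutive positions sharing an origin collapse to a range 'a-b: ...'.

Answer: the error was raised in index_entries, line 4.
Key fact: The faulty run's log stops after 3 lines; the working version's next line would be 'hit index 0'.
Call chain: main -> grade_run([-3, 11, 0, -3], -3) (called at line 39) -> split_margin([-3, 11, 0, -3], -3) (called at line 22) -> index_entries([-3, 11, 0, -3], -3) (called at line 9).
First divergence: position 4 — after 3 matching lines the faulty run goes silent; intended next line 'hit index 0'.
Intended log window:
  2: grade_run: 4 entries, threshold -3
  3: index_entries start: n=4 cutoff=-3
  4: hit index 0
  5: located slot 0
Execution walk:
  (no call completed)
Log origin:
  1: logged in main at line 38
  2: logged in grade_run at line 21
  3: logged in index_entries at line 2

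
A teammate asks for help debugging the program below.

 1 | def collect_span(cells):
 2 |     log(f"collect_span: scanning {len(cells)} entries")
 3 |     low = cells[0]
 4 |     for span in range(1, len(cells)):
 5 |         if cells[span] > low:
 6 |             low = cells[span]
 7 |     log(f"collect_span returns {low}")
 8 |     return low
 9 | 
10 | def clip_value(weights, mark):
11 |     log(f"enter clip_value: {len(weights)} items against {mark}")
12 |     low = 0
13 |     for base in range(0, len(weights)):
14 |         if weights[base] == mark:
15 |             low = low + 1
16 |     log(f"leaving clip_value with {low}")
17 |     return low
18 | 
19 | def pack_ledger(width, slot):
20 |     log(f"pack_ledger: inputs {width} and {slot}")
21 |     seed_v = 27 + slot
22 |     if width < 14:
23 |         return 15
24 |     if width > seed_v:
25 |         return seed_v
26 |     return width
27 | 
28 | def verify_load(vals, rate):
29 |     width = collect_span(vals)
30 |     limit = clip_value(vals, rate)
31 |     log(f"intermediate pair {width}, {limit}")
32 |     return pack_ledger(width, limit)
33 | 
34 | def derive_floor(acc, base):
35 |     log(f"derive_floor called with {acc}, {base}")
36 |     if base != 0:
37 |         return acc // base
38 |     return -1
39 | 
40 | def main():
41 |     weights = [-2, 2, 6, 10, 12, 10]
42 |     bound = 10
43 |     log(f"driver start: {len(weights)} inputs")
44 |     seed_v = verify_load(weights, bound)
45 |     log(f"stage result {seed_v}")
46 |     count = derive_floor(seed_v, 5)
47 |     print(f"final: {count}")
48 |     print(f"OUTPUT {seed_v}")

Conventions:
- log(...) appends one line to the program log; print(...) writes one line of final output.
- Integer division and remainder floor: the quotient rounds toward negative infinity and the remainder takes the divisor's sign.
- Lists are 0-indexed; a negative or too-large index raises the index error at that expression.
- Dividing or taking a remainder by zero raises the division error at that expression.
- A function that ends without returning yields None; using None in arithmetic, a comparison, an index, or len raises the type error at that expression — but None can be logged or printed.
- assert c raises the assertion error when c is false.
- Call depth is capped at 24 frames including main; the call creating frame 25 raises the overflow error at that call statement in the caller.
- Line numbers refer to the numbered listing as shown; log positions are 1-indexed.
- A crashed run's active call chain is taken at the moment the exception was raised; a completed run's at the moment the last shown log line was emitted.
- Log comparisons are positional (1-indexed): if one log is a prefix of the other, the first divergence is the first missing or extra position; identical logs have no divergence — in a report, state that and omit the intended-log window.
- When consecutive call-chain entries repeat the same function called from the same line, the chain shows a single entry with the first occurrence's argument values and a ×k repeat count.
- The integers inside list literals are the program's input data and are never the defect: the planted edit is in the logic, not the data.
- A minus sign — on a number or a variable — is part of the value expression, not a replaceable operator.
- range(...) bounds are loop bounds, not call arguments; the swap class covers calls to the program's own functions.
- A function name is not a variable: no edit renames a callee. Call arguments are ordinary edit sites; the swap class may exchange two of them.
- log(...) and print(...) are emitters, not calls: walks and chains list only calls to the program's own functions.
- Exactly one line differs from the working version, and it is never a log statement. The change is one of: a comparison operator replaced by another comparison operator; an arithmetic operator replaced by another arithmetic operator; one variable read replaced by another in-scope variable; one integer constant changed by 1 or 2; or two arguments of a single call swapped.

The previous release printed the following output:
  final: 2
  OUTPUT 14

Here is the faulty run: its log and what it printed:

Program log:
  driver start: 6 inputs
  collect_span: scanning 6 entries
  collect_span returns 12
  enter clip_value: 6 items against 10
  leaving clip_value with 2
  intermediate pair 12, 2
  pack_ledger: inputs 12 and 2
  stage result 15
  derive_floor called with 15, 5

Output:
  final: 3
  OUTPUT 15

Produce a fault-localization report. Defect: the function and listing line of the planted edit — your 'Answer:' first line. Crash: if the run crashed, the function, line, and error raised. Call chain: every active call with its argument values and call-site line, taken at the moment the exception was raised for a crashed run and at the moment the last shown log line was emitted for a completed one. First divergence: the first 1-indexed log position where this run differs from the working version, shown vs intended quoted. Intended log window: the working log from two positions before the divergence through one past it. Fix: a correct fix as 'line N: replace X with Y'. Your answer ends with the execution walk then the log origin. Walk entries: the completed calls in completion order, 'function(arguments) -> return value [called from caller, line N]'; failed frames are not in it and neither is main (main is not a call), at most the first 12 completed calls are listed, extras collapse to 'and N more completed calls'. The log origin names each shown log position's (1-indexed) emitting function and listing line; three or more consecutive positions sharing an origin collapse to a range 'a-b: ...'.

Answer: the defect is in pack_ledger at line 23.
Key observation: The log first diverges at position 8: the faulty run prints 'stage result 15' where the working version prints 'stage result 14'.
Call chain: main -> derive_floor(15, 5) (called at line 46).
First divergence: at position 8 the run shows 'stage result 15' where the working version logs 'stage result 14'.
Intended log window:
  6: intermediate pair 12, 2
  7: pack_ledger: inputs 12 and 2
  8: stage result 14
  9: derive_floor called with 14, 5
Execution walk:
  collect_span([-2, 2, 6, 10, 12, 10]) -> 12  [called from verify_load, line 29]
  clip_value([-2, 2, 6, 10, 12, 10], 10) -> 2  [called from verify_load, line 30]
  pack_ledger(12, 2) -> 15  [called from verify_load, line 32]
  verify_load([-2, 2, 6, 10, 12, 10], 10) -> 15  [called from main, line 44]
  derive_floor(15, 5) -> 3  [called from main, line 46]
Log origins:
  1: logged in main at line 43
  2: logged in collect_span at line 2
  3: logged in collect_span at line 7
  4: logged in clip_value at line 11
  5: logged in clip_value at line 16
  6: logged in verify_load at line 31
  7: logged in pack_ledger at line 20
  8: logged in main at line 45
  9: logged in derive_floor at line 35
A correct fix: line 23: replace `15` with `14`.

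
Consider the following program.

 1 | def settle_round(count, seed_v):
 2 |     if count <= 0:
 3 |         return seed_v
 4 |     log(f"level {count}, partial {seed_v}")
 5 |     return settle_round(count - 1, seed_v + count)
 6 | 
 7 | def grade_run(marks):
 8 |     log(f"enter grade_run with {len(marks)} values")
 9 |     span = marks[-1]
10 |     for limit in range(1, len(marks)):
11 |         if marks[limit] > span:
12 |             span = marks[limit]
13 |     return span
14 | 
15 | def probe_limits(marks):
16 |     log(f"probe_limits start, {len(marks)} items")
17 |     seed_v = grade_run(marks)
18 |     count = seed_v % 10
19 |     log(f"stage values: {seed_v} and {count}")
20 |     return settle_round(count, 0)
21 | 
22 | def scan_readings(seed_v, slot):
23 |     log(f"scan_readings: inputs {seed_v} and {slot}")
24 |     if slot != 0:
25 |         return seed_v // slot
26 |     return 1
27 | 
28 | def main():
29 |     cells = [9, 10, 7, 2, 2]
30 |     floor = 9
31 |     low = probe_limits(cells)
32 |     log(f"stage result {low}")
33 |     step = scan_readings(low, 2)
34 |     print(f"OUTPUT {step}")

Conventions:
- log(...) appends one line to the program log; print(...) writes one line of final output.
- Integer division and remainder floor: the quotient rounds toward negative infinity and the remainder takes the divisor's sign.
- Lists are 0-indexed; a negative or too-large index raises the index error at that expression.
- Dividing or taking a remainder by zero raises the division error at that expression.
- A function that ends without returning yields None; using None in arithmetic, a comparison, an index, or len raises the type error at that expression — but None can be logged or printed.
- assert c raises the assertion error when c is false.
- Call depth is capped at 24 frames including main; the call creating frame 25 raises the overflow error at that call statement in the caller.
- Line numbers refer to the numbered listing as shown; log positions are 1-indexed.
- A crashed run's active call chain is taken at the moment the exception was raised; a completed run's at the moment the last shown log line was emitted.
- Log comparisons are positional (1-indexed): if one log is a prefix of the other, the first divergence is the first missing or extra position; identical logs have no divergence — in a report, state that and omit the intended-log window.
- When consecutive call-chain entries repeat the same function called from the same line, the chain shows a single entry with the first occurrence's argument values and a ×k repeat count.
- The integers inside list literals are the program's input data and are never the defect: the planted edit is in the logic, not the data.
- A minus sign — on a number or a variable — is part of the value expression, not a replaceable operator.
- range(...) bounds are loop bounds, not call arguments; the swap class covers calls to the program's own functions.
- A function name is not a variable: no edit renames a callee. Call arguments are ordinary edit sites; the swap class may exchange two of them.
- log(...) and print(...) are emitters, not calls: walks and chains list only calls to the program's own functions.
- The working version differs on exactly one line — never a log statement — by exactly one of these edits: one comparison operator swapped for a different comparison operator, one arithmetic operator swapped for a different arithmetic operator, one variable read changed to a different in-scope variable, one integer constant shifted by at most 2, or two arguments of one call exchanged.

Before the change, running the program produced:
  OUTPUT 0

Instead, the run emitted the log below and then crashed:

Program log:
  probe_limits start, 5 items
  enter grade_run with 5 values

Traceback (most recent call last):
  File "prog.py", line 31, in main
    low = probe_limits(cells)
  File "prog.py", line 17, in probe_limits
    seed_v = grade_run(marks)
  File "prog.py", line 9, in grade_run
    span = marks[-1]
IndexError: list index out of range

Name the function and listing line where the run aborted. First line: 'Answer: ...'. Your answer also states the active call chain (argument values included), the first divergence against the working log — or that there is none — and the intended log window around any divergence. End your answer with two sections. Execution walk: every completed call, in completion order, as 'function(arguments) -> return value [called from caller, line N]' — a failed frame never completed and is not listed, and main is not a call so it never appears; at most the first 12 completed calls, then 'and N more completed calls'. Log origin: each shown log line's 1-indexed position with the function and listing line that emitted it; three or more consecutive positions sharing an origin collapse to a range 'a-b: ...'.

Answer: the error was raised in grade_run, line 9.
Core observation: The log ends early — 2 lines, where the working version next logs 'stage values: 10 and 0'.
Call chain: main -> probe_limits([9, 10, 7, 2, 2]) (called at line 31) -> grade_run([9, 10, 7, 2, 2]) (called at line 17).
First divergence: position 3 (shown log ended at 2 lines; the working version continues: 'stage values: 10 and 0').
Intended log window:
  1: probe_limits start, 5 items
  2: enter grade_run with 5 values
  3: stage values: 10 and 0
  4: stage result 0
Execution walk:
  (no call completed)
Log line origins:
  1: logged in probe_limits at line 16
  2: logged in grade_run at line 8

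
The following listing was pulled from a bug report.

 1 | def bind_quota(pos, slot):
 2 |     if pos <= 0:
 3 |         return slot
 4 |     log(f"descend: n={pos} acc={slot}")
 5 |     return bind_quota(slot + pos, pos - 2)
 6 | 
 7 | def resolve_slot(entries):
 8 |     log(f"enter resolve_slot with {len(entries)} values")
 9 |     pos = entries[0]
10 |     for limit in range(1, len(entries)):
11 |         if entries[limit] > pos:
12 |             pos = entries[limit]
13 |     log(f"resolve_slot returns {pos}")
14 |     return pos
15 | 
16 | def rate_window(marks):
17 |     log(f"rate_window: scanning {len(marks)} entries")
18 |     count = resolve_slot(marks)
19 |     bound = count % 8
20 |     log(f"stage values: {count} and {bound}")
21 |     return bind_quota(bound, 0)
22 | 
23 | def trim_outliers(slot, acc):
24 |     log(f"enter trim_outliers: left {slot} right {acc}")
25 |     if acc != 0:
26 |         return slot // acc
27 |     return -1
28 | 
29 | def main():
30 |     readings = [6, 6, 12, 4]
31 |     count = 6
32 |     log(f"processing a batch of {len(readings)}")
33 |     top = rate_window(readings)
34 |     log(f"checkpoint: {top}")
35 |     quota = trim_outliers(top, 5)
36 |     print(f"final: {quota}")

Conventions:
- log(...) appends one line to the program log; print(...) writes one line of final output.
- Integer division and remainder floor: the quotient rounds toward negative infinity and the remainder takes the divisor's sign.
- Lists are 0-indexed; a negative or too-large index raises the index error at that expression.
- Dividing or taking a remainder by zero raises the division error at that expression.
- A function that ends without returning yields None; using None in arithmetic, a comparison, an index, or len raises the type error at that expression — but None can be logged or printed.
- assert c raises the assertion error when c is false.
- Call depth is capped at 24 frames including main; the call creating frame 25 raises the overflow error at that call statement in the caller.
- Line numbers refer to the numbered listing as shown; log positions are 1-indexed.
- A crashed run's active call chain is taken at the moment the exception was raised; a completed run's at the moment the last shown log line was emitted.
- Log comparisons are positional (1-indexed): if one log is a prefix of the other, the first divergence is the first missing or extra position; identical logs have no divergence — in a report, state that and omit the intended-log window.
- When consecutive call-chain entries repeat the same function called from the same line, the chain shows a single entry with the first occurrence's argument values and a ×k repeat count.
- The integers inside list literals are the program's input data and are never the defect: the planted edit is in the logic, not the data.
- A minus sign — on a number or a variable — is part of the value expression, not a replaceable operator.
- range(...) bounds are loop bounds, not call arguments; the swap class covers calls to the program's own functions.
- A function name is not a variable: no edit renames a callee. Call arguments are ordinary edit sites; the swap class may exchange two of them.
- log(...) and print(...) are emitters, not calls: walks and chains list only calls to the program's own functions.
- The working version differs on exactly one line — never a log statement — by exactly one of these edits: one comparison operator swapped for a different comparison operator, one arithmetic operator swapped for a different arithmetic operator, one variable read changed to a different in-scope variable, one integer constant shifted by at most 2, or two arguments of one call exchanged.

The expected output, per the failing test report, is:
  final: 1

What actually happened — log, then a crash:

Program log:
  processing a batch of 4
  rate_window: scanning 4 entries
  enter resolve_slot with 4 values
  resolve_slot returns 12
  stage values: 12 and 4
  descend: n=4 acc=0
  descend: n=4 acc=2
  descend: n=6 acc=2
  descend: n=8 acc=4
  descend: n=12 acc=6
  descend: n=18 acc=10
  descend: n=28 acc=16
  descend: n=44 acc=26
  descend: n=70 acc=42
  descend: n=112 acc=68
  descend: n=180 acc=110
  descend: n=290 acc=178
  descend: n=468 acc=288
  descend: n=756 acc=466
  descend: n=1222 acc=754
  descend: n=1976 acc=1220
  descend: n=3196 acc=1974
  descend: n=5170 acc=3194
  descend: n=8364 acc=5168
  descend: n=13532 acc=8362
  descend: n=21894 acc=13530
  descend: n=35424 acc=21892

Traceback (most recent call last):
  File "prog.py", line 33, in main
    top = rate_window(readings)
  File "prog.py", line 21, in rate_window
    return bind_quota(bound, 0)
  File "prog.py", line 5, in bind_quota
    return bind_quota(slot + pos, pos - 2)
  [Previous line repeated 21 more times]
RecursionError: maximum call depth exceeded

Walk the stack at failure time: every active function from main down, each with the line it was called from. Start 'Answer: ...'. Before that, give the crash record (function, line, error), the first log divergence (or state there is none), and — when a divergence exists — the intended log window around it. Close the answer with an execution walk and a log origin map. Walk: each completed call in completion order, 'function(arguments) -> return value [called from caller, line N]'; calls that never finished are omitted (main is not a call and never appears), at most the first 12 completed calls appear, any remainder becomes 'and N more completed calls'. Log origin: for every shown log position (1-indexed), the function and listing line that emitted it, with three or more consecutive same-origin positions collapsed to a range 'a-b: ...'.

Answer: main -> rate_window (called at line 33) -> bind_quota (called at line 21) -> bind_quota (called at line 5) ×21.
Key fact: The log first diverges at position 7: the faulty run prints 'descend: n=4 acc=2' where the working version prints 'descend: n=2 acc=4'.
Crash: bind_quota, line 5, RecursionError.
First divergence: position 7 — shown 'descend: n=4 acc=2', intended 'descend: n=2 acc=4'.
Intended log window:
  5: stage values: 12 and 4
  6: descend: n=4 acc=0
  7: descend: n=2 acc=4
  8: checkpoint: 6
Execution walk:
  resolve_slot([6, 6, 12, 4]) -> 12  [called from rate_window, line 18]
Log line origins:
  1: from main, line 32
  2: from rate_window, line 17
  3: from resolve_slot, line 8
  4: from resolve_slot, line 13
  5: from rate_window, line 20
  6-27: from bind_quota, line 4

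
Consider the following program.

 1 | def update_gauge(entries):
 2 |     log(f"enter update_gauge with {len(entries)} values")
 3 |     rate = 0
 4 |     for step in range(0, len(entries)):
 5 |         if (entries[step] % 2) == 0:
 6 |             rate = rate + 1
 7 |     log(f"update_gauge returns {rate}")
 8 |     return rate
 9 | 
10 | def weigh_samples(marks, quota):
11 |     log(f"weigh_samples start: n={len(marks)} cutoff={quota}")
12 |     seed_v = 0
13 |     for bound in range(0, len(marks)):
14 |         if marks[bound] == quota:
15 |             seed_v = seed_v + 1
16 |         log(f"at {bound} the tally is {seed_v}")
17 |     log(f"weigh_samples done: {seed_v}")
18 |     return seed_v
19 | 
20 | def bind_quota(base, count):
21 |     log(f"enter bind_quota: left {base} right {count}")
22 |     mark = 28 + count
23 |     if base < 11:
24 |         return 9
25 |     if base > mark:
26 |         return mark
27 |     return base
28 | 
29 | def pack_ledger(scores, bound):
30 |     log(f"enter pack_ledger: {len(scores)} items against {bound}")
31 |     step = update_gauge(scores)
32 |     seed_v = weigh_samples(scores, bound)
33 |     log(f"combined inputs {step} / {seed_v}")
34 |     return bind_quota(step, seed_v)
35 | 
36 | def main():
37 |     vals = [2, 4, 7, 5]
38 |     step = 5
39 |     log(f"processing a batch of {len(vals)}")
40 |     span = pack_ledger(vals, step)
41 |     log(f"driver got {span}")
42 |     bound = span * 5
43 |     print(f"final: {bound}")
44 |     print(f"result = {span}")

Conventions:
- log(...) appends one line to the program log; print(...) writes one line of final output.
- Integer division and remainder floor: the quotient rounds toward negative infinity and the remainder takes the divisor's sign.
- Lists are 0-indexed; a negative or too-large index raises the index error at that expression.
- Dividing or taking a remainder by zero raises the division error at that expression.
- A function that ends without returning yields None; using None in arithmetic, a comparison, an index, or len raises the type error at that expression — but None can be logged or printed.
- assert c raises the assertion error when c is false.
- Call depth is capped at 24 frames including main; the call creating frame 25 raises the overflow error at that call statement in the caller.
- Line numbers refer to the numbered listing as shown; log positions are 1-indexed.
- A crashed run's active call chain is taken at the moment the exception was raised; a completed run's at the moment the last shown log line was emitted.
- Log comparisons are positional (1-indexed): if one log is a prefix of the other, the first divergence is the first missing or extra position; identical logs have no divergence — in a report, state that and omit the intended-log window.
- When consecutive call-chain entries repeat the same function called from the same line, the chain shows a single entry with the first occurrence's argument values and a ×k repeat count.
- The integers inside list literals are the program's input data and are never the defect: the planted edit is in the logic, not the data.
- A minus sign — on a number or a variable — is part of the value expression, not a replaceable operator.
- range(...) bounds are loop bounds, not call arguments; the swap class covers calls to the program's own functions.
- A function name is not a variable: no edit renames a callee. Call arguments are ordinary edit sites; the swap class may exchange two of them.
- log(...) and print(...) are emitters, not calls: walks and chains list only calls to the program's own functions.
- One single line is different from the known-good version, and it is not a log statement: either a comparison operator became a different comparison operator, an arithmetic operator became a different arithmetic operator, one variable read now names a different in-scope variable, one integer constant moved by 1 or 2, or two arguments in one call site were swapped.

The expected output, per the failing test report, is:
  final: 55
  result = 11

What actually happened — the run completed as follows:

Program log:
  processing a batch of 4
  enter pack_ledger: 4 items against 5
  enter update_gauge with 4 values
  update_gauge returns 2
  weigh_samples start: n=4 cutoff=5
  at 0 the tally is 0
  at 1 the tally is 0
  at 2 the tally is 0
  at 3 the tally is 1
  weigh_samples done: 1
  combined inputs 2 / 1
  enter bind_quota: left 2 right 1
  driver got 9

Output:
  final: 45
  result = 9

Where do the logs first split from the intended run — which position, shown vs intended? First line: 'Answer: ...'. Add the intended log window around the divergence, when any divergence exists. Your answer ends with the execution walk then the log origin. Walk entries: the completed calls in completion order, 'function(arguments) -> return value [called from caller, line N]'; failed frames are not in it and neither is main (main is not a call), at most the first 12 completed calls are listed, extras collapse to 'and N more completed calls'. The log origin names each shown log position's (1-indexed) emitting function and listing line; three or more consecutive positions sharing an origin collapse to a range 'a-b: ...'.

Answer: position 13 — shown 'driver got 9', intended 'driver got 11'.
Intended log window:
  11: combined inputs 2 / 1
  12: enter bind_quota: left 2 right 1
  13: driver got 11
Execution walk:
  update_gauge([2, 4, 7, 5]) -> 2  [called from pack_ledger, line 31]
  weigh_samples([2, 4, 7, 5], 5) -> 1  [called from pack_ledger, line 32]
  bind_quota(2, 1) -> 9  [called from pack_ledger, line 34]
  pack_ledger([2, 4, 7, 5], 5) -> 9  [called from main, line 40]
Origin of each log line:
  1: emitted by main (line 39)
  2: emitted by pack_ledger (line 30)
  3: emitted by update_gauge (line 2)
  4: emitted by update_gauge (line 7)
  5: emitted by weigh_samples (line 11)
  6-9: emitted by weigh_samples (line 16)
  10: emitted by weigh_samples (line 17)
  11: emitted by pack_ledger (line 33)
  12: emitted by bind_quota (line 21)
  13: emitted by main (line 41)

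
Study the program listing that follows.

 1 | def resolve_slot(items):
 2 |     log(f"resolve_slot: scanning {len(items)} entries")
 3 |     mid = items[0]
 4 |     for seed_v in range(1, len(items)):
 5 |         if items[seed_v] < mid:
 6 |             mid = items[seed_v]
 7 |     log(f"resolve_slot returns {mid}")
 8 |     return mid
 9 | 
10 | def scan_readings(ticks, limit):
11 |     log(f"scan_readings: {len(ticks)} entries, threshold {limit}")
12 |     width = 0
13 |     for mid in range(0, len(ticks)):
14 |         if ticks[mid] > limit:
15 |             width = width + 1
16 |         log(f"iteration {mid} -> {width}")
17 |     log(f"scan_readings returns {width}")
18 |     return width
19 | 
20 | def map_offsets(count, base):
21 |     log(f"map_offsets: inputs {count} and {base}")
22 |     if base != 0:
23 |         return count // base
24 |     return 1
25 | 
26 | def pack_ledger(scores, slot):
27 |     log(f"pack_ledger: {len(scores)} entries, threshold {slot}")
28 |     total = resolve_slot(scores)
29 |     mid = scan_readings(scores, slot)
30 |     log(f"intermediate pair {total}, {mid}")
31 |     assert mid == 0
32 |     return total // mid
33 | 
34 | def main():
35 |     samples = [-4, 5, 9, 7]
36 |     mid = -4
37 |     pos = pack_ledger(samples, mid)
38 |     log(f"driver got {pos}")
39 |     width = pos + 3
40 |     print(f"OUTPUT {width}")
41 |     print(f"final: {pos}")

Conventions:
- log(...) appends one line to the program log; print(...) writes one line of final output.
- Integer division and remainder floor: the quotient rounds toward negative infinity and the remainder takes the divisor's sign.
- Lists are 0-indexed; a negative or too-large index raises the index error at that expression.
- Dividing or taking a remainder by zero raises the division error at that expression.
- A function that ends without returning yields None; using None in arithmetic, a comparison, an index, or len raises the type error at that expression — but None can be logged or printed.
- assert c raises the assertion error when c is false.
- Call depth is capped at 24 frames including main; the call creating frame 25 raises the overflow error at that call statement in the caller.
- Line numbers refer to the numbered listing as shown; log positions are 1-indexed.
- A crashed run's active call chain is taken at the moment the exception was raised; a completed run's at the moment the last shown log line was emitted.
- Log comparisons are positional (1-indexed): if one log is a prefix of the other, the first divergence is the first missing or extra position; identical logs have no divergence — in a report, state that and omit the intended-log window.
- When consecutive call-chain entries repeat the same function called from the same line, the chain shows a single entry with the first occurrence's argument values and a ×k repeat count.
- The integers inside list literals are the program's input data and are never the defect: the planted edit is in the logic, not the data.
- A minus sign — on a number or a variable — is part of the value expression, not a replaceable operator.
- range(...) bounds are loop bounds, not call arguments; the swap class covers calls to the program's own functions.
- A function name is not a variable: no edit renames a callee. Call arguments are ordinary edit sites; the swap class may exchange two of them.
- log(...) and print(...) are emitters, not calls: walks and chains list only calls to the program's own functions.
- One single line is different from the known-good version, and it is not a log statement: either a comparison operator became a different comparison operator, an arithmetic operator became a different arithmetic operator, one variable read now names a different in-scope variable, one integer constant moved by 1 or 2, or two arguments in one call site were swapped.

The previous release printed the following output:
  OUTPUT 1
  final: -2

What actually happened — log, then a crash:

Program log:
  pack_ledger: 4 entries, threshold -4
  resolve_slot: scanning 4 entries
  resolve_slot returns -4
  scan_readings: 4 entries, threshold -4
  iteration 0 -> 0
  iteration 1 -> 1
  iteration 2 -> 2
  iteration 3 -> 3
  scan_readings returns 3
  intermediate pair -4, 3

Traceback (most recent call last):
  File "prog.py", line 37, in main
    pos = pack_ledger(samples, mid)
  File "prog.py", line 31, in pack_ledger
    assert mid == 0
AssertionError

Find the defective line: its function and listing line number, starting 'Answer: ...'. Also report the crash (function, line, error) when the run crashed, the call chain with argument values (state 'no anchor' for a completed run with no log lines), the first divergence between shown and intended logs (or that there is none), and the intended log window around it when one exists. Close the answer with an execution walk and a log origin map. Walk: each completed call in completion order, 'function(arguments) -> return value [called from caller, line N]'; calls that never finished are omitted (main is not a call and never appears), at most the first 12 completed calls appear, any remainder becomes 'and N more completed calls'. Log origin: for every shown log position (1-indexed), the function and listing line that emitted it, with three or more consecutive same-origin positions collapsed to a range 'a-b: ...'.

Answer: the defect is in pack_ledger at line 31.
The tell: The shown log is a 10-line prefix of the intended one, whose next entry is 'driver got -2'.
Crash: pack_ledger, line 31, AssertionError.
Call chain: main -> pack_ledger([-4, 5, 9, 7], -4) (called at line 37).
First divergence: position 11 — after 10 matching lines the faulty run goes silent; intended next line 'driver got -2'.
Intended log window:
  9: scan_readings returns 3
  10: intermediate pair -4, 3
  11: driver got -2
Execution walk:
  resolve_slot([-4, 5, 9, 7]) -> -4  [called from pack_ledger, line 28]
  scan_readings([-4, 5, 9, 7], -4) -> 3  [called from pack_ledger, line 29]
Log origin:
  1: emitted by pack_ledger (line 27)
  2: emitted by resolve_slot (line 2)
  3: emitted by resolve_slot (line 7)
  4: emitted by scan_readings (line 11)
  5-8: emitted by scan_readings (line 16)
  9: emitted by scan_readings (line 17)
  10: emitted by pack_ledger (line 30)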